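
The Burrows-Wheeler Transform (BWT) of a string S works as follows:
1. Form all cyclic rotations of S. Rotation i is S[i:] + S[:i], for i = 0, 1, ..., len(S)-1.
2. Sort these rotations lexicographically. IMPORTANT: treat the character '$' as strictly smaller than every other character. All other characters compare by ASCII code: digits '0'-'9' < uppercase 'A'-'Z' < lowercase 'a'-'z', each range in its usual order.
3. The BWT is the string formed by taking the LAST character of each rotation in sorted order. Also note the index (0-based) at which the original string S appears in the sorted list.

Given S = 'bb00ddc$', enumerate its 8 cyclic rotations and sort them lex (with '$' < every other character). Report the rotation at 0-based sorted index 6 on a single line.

All 8 rotations (rotation i = S[i:]+S[:i]):
  rot[0] = bb00ddc$
  rot[1] = b00ddc$b
  rot[2] = 00ddc$bb
  rot[3] = 0ddc$bb0
  rot[4] = ddc$bb00
  rot[5] = dc$bb00d
  rot[6] = c$bb00dd
  rot[7] = $bb00ddc
Sorted (with $ < everything):
  sorted[0] = $bb00ddc
  sorted[1] = 00ddc$bb
  sorted[2] = 0ddc$bb0
  sorted[3] = b00ddc$b
  sorted[4] = bb00ddc$
  sorted[5] = c$bb00dd
  sorted[6] = dc$bb00d
  sorted[7] = ddc$bb00
sorted[6] = dc$bb00d

Answer: dc$bb00d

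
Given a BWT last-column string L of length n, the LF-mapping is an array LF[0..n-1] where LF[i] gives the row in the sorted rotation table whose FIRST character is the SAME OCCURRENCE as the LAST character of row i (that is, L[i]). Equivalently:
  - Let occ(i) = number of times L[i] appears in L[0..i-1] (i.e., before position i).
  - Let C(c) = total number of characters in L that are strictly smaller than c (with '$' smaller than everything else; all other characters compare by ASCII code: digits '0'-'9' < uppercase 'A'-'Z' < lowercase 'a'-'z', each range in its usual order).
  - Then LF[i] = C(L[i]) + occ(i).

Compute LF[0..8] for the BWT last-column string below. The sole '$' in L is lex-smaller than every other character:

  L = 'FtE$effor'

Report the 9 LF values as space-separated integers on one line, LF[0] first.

Answer: 2 8 1 0 3 4 5 6 7

Derivation:
Char counts: '$':1, 'E':1, 'F':1, 'e':1, 'f':2, 'o':1, 'r':1, 't':1
C (first-col start): C('$')=0, C('E')=1, C('F')=2, C('e')=3, C('f')=4, C('o')=6, C('r')=7, C('t')=8
L[0]='F': occ=0, LF[0]=C('F')+0=2+0=2
L[1]='t': occ=0, LF[1]=C('t')+0=8+0=8
L[2]='E': occ=0, LF[2]=C('E')+0=1+0=1
L[3]='$': occ=0, LF[3]=C('$')+0=0+0=0
L[4]='e': occ=0, LF[4]=C('e')+0=3+0=3
L[5]='f': occ=0, LF[5]=C('f')+0=4+0=4
L[6]='f': occ=1, LF[6]=C('f')+1=4+1=5
L[7]='o': occ=0, LF[7]=C('o')+0=6+0=6
L[8]='r': occ=0, LF[8]=C('r')+0=7+0=7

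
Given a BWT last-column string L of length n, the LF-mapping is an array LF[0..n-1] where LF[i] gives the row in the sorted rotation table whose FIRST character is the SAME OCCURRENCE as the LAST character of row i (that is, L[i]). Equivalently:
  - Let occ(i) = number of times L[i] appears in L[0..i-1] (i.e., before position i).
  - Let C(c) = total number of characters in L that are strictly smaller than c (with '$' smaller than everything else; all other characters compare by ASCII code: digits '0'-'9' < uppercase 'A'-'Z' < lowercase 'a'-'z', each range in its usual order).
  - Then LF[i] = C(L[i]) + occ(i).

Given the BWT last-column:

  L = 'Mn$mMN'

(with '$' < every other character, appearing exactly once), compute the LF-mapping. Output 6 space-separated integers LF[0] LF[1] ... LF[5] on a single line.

Char counts: '$':1, 'M':2, 'N':1, 'm':1, 'n':1
C (first-col start): C('$')=0, C('M')=1, C('N')=3, C('m')=4, C('n')=5
L[0]='M': occ=0, LF[0]=C('M')+0=1+0=1
L[1]='n': occ=0, LF[1]=C('n')+0=5+0=5
L[2]='$': occ=0, LF[2]=C('$')+0=0+0=0
L[3]='m': occ=0, LF[3]=C('m')+0=4+0=4
L[4]='M': occ=1, LF[4]=C('M')+1=1+1=2
L[5]='N': occ=0, LF[5]=C('N')+0=3+0=3

Answer: 1 5 0 4 2 3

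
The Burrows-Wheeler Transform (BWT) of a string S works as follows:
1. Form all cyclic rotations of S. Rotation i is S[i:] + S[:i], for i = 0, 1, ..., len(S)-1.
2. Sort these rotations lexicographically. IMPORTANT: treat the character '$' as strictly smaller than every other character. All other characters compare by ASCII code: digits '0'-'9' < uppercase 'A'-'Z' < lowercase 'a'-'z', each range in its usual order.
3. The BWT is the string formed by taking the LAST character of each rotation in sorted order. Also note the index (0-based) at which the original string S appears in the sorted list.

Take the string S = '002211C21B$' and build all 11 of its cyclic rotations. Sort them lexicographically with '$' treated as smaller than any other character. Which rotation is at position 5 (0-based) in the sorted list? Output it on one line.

Answer: 1C21B$00221

Derivation:
All 11 rotations (rotation i = S[i:]+S[:i]):
  rot[0] = 002211C21B$
  rot[1] = 02211C21B$0
  rot[2] = 2211C21B$00
  rot[3] = 211C21B$002
  rot[4] = 11C21B$0022
  rot[5] = 1C21B$00221
  rot[6] = C21B$002211
  rot[7] = 21B$002211C
  rot[8] = 1B$002211C2
  rot[9] = B$002211C21
  rot[10] = $002211C21B
Sorted (with $ < everything):
  sorted[0] = $002211C21B
  sorted[1] = 002211C21B$
  sorted[2] = 02211C21B$0
  sorted[3] = 11C21B$0022
  sorted[4] = 1B$002211C2
  sorted[5] = 1C21B$00221
  sorted[6] = 211C21B$002
  sorted[7] = 21B$002211C
  sorted[8] = 2211C21B$00
  sorted[9] = B$002211C21
  sorted[10] = C21B$002211
sorted[5] = 1C21B$00221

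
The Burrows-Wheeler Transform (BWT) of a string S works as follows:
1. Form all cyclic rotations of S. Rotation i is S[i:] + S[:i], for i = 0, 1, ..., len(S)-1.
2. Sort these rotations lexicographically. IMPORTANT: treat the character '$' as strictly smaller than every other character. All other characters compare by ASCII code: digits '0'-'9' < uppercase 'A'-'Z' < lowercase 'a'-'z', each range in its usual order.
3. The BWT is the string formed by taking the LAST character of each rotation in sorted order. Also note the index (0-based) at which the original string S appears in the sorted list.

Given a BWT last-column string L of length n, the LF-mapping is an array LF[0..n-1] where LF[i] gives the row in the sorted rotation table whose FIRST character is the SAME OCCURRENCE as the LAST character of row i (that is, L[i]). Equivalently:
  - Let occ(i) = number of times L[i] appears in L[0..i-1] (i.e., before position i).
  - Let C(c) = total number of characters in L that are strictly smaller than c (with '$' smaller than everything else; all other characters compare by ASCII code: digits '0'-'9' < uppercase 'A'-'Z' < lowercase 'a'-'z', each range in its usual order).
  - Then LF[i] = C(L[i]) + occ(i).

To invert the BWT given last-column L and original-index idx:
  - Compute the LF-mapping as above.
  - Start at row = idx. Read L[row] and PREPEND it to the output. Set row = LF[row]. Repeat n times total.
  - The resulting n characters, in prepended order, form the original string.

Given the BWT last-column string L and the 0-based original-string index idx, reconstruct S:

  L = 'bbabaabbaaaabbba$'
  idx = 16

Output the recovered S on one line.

Answer: bbbabaaaabbabaab$

Derivation:
LF mapping: 9 10 1 11 2 3 12 13 4 5 6 7 14 15 16 8 0
Walk LF starting at row 16, prepending L[row]:
  step 1: row=16, L[16]='$', prepend. Next row=LF[16]=0
  step 2: row=0, L[0]='b', prepend. Next row=LF[0]=9
  step 3: row=9, L[9]='a', prepend. Next row=LF[9]=5
  step 4: row=5, L[5]='a', prepend. Next row=LF[5]=3
  step 5: row=3, L[3]='b', prepend. Next row=LF[3]=11
  step 6: row=11, L[11]='a', prepend. Next row=LF[11]=7
  step 7: row=7, L[7]='b', prepend. Next row=LF[7]=13
  step 8: row=13, L[13]='b', prepend. Next row=LF[13]=15
  step 9: row=15, L[15]='a', prepend. Next row=LF[15]=8
  step 10: row=8, L[8]='a', prepend. Next row=LF[8]=4
  step 11: row=4, L[4]='a', prepend. Next row=LF[4]=2
  step 12: row=2, L[2]='a', prepend. Next row=LF[2]=1
  step 13: row=1, L[1]='b', prepend. Next row=LF[1]=10
  step 14: row=10, L[10]='a', prepend. Next row=LF[10]=6
  step 15: row=6, L[6]='b', prepend. Next row=LF[6]=12
  step 16: row=12, L[12]='b', prepend. Next row=LF[12]=14
  step 17: row=14, L[14]='b', prepend. Next row=LF[14]=16
Reversed output: bbbabaaaabbabaab$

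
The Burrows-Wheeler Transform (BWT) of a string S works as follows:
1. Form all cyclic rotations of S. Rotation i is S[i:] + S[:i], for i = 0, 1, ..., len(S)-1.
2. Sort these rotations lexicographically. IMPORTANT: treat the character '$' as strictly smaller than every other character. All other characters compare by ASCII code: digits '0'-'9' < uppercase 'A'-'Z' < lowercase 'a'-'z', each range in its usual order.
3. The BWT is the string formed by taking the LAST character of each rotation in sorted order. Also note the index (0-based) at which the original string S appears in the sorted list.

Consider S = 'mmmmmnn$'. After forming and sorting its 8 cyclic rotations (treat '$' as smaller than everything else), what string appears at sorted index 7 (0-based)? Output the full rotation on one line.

Answer: nn$mmmmm

Derivation:
All 8 rotations (rotation i = S[i:]+S[:i]):
  rot[0] = mmmmmnn$
  rot[1] = mmmmnn$m
  rot[2] = mmmnn$mm
  rot[3] = mmnn$mmm
  rot[4] = mnn$mmmm
  rot[5] = nn$mmmmm
  rot[6] = n$mmmmmn
  rot[7] = $mmmmmnn
Sorted (with $ < everything):
  sorted[0] = $mmmmmnn
  sorted[1] = mmmmmnn$
  sorted[2] = mmmmnn$m
  sorted[3] = mmmnn$mm
  sorted[4] = mmnn$mmm
  sorted[5] = mnn$mmmm
  sorted[6] = n$mmmmmn
  sorted[7] = nn$mmmmm
sorted[7] = nn$mmmmm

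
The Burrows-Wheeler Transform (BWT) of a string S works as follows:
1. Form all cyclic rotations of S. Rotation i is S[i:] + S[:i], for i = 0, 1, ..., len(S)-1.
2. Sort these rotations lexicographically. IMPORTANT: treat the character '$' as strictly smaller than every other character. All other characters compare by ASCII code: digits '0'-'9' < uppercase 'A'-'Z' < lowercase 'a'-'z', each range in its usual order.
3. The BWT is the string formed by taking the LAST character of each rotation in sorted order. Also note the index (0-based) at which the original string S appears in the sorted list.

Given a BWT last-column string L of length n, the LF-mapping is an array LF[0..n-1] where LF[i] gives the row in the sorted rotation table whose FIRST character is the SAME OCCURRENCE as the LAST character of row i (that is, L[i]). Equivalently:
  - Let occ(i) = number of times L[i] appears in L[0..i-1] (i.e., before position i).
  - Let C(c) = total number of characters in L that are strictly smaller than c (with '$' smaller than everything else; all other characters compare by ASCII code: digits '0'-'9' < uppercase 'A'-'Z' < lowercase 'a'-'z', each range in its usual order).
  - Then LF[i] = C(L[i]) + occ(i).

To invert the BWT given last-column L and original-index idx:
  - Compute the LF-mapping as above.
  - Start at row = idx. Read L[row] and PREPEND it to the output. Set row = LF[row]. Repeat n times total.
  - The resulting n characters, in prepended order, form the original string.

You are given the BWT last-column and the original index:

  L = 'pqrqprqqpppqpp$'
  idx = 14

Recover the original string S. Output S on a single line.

Answer: rpqpqqprppqpqp$

Derivation:
LF mapping: 1 8 13 9 2 14 10 11 3 4 5 12 6 7 0
Walk LF starting at row 14, prepending L[row]:
  step 1: row=14, L[14]='$', prepend. Next row=LF[14]=0
  step 2: row=0, L[0]='p', prepend. Next row=LF[0]=1
  step 3: row=1, L[1]='q', prepend. Next row=LF[1]=8
  step 4: row=8, L[8]='p', prepend. Next row=LF[8]=3
  step 5: row=3, L[3]='q', prepend. Next row=LF[3]=9
  step 6: row=9, L[9]='p', prepend. Next row=LF[9]=4
  step 7: row=4, L[4]='p', prepend. Next row=LF[4]=2
  step 8: row=2, L[2]='r', prepend. Next row=LF[2]=13
  step 9: row=13, L[13]='p', prepend. Next row=LF[13]=7
  step 10: row=7, L[7]='q', prepend. Next row=LF[7]=11
  step 11: row=11, L[11]='q', prepend. Next row=LF[11]=12
  step 12: row=12, L[12]='p', prepend. Next row=LF[12]=6
  step 13: row=6, L[6]='q', prepend. Next row=LF[6]=10
  step 14: row=10, L[10]='p', prepend. Next row=LF[10]=5
  step 15: row=5, L[5]='r', prepend. Next row=LF[5]=14
Reversed output: rpqpqqprppqpqp$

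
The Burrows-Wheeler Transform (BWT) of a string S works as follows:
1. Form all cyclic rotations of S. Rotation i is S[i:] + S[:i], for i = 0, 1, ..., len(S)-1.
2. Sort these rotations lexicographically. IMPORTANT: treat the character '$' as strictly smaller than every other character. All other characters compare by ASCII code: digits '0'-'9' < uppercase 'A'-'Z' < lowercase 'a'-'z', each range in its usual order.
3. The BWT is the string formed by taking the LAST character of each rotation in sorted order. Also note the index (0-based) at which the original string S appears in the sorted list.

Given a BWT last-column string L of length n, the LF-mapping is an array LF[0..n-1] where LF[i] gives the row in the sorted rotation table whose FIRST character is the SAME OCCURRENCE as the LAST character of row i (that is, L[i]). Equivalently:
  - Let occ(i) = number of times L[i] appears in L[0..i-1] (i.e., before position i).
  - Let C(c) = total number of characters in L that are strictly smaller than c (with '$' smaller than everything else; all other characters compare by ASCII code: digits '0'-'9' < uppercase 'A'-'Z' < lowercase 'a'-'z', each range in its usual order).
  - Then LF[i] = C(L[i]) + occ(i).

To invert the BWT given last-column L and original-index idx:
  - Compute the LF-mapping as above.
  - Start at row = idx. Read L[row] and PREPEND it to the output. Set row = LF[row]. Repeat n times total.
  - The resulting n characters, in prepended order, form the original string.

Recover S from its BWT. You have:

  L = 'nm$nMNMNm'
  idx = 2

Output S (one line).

Answer: MmnNmMNn$

Derivation:
LF mapping: 7 5 0 8 1 3 2 4 6
Walk LF starting at row 2, prepending L[row]:
  step 1: row=2, L[2]='$', prepend. Next row=LF[2]=0
  step 2: row=0, L[0]='n', prepend. Next row=LF[0]=7
  step 3: row=7, L[7]='N', prepend. Next row=LF[7]=4
  step 4: row=4, L[4]='M', prepend. Next row=LF[4]=1
  step 5: row=1, L[1]='m', prepend. Next row=LF[1]=5
  step 6: row=5, L[5]='N', prepend. Next row=LF[5]=3
  step 7: row=3, L[3]='n', prepend. Next row=LF[3]=8
  step 8: row=8, L[8]='m', prepend. Next row=LF[8]=6
  step 9: row=6, L[6]='M', prepend. Next row=LF[6]=2
Reversed output: MmnNmMNn$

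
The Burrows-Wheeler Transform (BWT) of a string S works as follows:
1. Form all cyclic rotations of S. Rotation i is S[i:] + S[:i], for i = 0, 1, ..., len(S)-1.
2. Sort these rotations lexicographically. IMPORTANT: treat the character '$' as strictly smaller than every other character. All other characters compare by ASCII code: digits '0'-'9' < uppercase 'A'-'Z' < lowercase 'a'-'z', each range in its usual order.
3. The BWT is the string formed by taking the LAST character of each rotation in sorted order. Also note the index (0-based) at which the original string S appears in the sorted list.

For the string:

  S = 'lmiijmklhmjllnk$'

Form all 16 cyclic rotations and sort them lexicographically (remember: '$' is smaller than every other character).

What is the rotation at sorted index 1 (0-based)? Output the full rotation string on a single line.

All 16 rotations (rotation i = S[i:]+S[:i]):
  rot[0] = lmiijmklhmjllnk$
  rot[1] = miijmklhmjllnk$l
  rot[2] = iijmklhmjllnk$lm
  rot[3] = ijmklhmjllnk$lmi
  rot[4] = jmklhmjllnk$lmii
  rot[5] = mklhmjllnk$lmiij
  rot[6] = klhmjllnk$lmiijm
  rot[7] = lhmjllnk$lmiijmk
  rot[8] = hmjllnk$lmiijmkl
  rot[9] = mjllnk$lmiijmklh
  rot[10] = jllnk$lmiijmklhm
  rot[11] = llnk$lmiijmklhmj
  rot[12] = lnk$lmiijmklhmjl
  rot[13] = nk$lmiijmklhmjll
  rot[14] = k$lmiijmklhmjlln
  rot[15] = $lmiijmklhmjllnk
Sorted (with $ < everything):
  sorted[0] = $lmiijmklhmjllnk
  sorted[1] = hmjllnk$lmiijmkl
  sorted[2] = iijmklhmjllnk$lm
  sorted[3] = ijmklhmjllnk$lmi
  sorted[4] = jllnk$lmiijmklhm
  sorted[5] = jmklhmjllnk$lmii
  sorted[6] = k$lmiijmklhmjlln
  sorted[7] = klhmjllnk$lmiijm
  sorted[8] = lhmjllnk$lmiijmk
  sorted[9] = llnk$lmiijmklhmj
  sorted[10] = lmiijmklhmjllnk$
  sorted[11] = lnk$lmiijmklhmjl
  sorted[12] = miijmklhmjllnk$l
  sorted[13] = mjllnk$lmiijmklh
  sorted[14] = mklhmjllnk$lmiij
  sorted[15] = nk$lmiijmklhmjll
sorted[1] = hmjllnk$lmiijmkl

Answer: hmjllnk$lmiijmkl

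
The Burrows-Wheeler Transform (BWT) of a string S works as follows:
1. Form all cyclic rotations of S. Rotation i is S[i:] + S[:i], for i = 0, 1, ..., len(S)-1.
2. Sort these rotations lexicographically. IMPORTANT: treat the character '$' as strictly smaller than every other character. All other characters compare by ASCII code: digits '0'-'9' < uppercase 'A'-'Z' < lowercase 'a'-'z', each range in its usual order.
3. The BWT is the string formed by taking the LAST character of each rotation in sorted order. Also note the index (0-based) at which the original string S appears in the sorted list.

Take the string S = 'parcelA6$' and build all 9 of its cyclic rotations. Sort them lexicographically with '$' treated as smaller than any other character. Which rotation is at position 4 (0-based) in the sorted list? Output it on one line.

All 9 rotations (rotation i = S[i:]+S[:i]):
  rot[0] = parcelA6$
  rot[1] = arcelA6$p
  rot[2] = rcelA6$pa
  rot[3] = celA6$par
  rot[4] = elA6$parc
  rot[5] = lA6$parce
  rot[6] = A6$parcel
  rot[7] = 6$parcelA
  rot[8] = $parcelA6
Sorted (with $ < everything):
  sorted[0] = $parcelA6
  sorted[1] = 6$parcelA
  sorted[2] = A6$parcel
  sorted[3] = arcelA6$p
  sorted[4] = celA6$par
  sorted[5] = elA6$parc
  sorted[6] = lA6$parce
  sorted[7] = parcelA6$
  sorted[8] = rcelA6$pa
sorted[4] = celA6$par

Answer: celA6$par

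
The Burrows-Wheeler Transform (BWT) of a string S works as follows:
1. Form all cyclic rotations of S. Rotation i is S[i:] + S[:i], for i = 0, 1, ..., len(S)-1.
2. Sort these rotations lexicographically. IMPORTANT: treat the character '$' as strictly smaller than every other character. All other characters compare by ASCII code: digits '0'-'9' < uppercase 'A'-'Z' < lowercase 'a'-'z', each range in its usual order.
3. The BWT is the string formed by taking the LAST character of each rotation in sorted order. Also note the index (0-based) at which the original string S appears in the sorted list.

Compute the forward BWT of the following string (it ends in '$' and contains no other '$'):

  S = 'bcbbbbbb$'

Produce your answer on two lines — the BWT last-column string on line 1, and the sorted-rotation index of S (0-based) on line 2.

Answer: bbbbbbc$b
7

Derivation:
All 9 rotations (rotation i = S[i:]+S[:i]):
  rot[0] = bcbbbbbb$
  rot[1] = cbbbbbb$b
  rot[2] = bbbbbb$bc
  rot[3] = bbbbb$bcb
  rot[4] = bbbb$bcbb
  rot[5] = bbb$bcbbb
  rot[6] = bb$bcbbbb
  rot[7] = b$bcbbbbb
  rot[8] = $bcbbbbbb
Sorted (with $ < everything):
  sorted[0] = $bcbbbbbb  (last char: 'b')
  sorted[1] = b$bcbbbbb  (last char: 'b')
  sorted[2] = bb$bcbbbb  (last char: 'b')
  sorted[3] = bbb$bcbbb  (last char: 'b')
  sorted[4] = bbbb$bcbb  (last char: 'b')
  sorted[5] = bbbbb$bcb  (last char: 'b')
  sorted[6] = bbbbbb$bc  (last char: 'c')
  sorted[7] = bcbbbbbb$  (last char: '$')
  sorted[8] = cbbbbbb$b  (last char: 'b')
Last column: bbbbbbc$b
Original string S is at sorted index 7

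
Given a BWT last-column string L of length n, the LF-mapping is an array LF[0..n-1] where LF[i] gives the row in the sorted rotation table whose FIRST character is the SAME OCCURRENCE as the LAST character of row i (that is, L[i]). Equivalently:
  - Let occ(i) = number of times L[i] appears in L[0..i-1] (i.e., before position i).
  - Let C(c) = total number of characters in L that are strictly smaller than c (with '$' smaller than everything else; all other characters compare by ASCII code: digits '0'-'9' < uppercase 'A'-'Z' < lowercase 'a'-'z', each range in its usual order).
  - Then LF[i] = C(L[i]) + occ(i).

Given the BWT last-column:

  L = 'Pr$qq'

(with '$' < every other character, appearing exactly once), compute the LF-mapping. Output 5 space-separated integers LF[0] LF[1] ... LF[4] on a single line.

Answer: 1 4 0 2 3

Derivation:
Char counts: '$':1, 'P':1, 'q':2, 'r':1
C (first-col start): C('$')=0, C('P')=1, C('q')=2, C('r')=4
L[0]='P': occ=0, LF[0]=C('P')+0=1+0=1
L[1]='r': occ=0, LF[1]=C('r')+0=4+0=4
L[2]='$': occ=0, LF[2]=C('$')+0=0+0=0
L[3]='q': occ=0, LF[3]=C('q')+0=2+0=2
L[4]='q': occ=1, LF[4]=C('q')+1=2+1=3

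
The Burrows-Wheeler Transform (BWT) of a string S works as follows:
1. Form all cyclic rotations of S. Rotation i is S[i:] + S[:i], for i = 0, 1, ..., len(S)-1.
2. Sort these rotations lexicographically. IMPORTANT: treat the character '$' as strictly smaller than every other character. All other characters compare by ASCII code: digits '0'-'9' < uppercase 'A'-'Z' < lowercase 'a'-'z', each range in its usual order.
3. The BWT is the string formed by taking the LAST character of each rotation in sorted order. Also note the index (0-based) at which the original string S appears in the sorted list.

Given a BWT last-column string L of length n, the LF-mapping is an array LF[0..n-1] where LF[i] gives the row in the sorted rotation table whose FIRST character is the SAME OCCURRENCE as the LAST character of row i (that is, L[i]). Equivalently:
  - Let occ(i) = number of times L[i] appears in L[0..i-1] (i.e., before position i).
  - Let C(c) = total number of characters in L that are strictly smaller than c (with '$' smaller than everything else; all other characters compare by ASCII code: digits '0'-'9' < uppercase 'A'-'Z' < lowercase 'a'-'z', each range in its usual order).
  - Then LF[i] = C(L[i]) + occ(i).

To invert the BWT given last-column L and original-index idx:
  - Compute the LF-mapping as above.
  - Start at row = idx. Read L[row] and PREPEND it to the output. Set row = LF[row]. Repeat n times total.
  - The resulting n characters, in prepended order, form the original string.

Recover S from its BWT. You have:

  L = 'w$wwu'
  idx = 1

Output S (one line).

Answer: uwww$

Derivation:
LF mapping: 2 0 3 4 1
Walk LF starting at row 1, prepending L[row]:
  step 1: row=1, L[1]='$', prepend. Next row=LF[1]=0
  step 2: row=0, L[0]='w', prepend. Next row=LF[0]=2
  step 3: row=2, L[2]='w', prepend. Next row=LF[2]=3
  step 4: row=3, L[3]='w', prepend. Next row=LF[3]=4
  step 5: row=4, L[4]='u', prepend. Next row=LF[4]=1
Reversed output: uwww$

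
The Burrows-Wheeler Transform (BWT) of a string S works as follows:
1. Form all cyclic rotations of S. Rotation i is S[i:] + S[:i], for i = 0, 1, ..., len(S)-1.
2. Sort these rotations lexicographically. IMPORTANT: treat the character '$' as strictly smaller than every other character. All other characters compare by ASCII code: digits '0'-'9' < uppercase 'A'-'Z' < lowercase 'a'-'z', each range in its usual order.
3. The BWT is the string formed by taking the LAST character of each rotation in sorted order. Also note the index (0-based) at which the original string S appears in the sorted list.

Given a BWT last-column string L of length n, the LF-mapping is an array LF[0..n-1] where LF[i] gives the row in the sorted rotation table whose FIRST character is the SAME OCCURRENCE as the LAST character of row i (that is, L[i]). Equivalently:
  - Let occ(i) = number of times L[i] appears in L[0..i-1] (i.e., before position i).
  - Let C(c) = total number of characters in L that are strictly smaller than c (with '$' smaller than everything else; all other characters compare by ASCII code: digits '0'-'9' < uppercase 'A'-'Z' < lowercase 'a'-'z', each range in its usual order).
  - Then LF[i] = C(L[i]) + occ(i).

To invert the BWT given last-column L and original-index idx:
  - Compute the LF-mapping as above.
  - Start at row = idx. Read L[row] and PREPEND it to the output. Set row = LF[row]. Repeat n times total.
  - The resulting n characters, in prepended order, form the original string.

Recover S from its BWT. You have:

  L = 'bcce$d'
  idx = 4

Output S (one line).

Answer: deccb$

Derivation:
LF mapping: 1 2 3 5 0 4
Walk LF starting at row 4, prepending L[row]:
  step 1: row=4, L[4]='$', prepend. Next row=LF[4]=0
  step 2: row=0, L[0]='b', prepend. Next row=LF[0]=1
  step 3: row=1, L[1]='c', prepend. Next row=LF[1]=2
  step 4: row=2, L[2]='c', prepend. Next row=LF[2]=3
  step 5: row=3, L[3]='e', prepend. Next row=LF[3]=5
  step 6: row=5, L[5]='d', prepend. Next row=LF[5]=4
Reversed output: deccb$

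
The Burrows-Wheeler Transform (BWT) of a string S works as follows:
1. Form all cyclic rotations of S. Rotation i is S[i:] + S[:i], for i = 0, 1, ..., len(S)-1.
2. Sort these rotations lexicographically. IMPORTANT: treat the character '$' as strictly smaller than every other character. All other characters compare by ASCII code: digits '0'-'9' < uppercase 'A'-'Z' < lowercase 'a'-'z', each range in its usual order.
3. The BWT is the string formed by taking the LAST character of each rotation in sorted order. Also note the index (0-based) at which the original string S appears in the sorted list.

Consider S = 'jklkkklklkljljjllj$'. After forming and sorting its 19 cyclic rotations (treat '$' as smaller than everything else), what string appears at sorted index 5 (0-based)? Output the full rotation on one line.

Answer: jllj$jklkkklklkljlj

Derivation:
All 19 rotations (rotation i = S[i:]+S[:i]):
  rot[0] = jklkkklklkljljjllj$
  rot[1] = klkkklklkljljjllj$j
  rot[2] = lkkklklkljljjllj$jk
  rot[3] = kkklklkljljjllj$jkl
  rot[4] = kklklkljljjllj$jklk
  rot[5] = klklkljljjllj$jklkk
  rot[6] = lklkljljjllj$jklkkk
  rot[7] = klkljljjllj$jklkkkl
  rot[8] = lkljljjllj$jklkkklk
  rot[9] = kljljjllj$jklkkklkl
  rot[10] = ljljjllj$jklkkklklk
  rot[11] = jljjllj$jklkkklklkl
  rot[12] = ljjllj$jklkkklklklj
  rot[13] = jjllj$jklkkklklkljl
  rot[14] = jllj$jklkkklklkljlj
  rot[15] = llj$jklkkklklkljljj
  rot[16] = lj$jklkkklklkljljjl
  rot[17] = j$jklkkklklkljljjll
  rot[18] = $jklkkklklkljljjllj
Sorted (with $ < everything):
  sorted[0] = $jklkkklklkljljjllj
  sorted[1] = j$jklkkklklkljljjll
  sorted[2] = jjllj$jklkkklklkljl
  sorted[3] = jklkkklklkljljjllj$
  sorted[4] = jljjllj$jklkkklklkl
  sorted[5] = jllj$jklkkklklkljlj
  sorted[6] = kkklklkljljjllj$jkl
  sorted[7] = kklklkljljjllj$jklk
  sorted[8] = kljljjllj$jklkkklkl
  sorted[9] = klkkklklkljljjllj$j
  sorted[10] = klkljljjllj$jklkkkl
  sorted[11] = klklkljljjllj$jklkk
  sorted[12] = lj$jklkkklklkljljjl
  sorted[13] = ljjllj$jklkkklklklj
  sorted[14] = ljljjllj$jklkkklklk
  sorted[15] = lkkklklkljljjllj$jk
  sorted[16] = lkljljjllj$jklkkklk
  sorted[17] = lklkljljjllj$jklkkk
  sorted[18] = llj$jklkkklklkljljj
sorted[5] = jllj$jklkkklklkljlj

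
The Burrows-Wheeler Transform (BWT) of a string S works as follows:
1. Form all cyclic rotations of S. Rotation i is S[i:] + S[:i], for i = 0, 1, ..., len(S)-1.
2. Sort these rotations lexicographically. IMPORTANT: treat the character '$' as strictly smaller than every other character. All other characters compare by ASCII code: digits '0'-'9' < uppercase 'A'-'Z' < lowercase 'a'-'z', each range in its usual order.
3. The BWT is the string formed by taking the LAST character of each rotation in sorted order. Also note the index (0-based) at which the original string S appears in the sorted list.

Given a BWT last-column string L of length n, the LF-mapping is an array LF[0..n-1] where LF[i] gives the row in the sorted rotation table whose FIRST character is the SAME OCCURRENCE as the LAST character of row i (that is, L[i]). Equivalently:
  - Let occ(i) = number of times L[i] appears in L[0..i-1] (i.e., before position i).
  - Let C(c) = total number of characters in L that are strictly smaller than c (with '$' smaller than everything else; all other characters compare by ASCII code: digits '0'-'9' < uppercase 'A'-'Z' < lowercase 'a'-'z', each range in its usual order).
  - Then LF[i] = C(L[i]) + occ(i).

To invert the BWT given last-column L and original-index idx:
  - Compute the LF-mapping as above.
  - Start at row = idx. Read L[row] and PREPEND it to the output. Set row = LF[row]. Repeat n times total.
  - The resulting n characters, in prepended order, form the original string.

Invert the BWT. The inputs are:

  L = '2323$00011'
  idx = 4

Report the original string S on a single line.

Answer: 130130202$

Derivation:
LF mapping: 6 8 7 9 0 1 2 3 4 5
Walk LF starting at row 4, prepending L[row]:
  step 1: row=4, L[4]='$', prepend. Next row=LF[4]=0
  step 2: row=0, L[0]='2', prepend. Next row=LF[0]=6
  step 3: row=6, L[6]='0', prepend. Next row=LF[6]=2
  step 4: row=2, L[2]='2', prepend. Next row=LF[2]=7
  step 5: row=7, L[7]='0', prepend. Next row=LF[7]=3
  step 6: row=3, L[3]='3', prepend. Next row=LF[3]=9
  step 7: row=9, L[9]='1', prepend. Next row=LF[9]=5
  step 8: row=5, L[5]='0', prepend. Next row=LF[5]=1
  step 9: row=1, L[1]='3', prepend. Next row=LF[1]=8
  step 10: row=8, L[8]='1', prepend. Next row=LF[8]=4
Reversed output: 130130202$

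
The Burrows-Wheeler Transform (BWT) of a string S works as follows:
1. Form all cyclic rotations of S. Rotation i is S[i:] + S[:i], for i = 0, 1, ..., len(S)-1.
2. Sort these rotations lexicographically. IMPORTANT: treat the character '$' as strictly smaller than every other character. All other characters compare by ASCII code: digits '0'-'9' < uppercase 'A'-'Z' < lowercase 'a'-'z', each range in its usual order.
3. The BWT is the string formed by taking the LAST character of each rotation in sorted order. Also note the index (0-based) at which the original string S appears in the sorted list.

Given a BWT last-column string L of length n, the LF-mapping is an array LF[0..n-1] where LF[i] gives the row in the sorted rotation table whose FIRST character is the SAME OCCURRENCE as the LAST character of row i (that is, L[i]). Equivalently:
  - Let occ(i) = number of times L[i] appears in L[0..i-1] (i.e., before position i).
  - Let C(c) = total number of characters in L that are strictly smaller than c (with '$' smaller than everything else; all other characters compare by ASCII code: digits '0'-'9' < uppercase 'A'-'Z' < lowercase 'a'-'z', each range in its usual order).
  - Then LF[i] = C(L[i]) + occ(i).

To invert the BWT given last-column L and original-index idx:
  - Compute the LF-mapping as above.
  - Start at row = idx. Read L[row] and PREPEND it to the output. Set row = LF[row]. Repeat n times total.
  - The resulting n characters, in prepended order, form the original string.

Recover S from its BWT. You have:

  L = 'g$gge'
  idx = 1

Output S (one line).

Answer: eggg$

Derivation:
LF mapping: 2 0 3 4 1
Walk LF starting at row 1, prepending L[row]:
  step 1: row=1, L[1]='$', prepend. Next row=LF[1]=0
  step 2: row=0, L[0]='g', prepend. Next row=LF[0]=2
  step 3: row=2, L[2]='g', prepend. Next row=LF[2]=3
  step 4: row=3, L[3]='g', prepend. Next row=LF[3]=4
  step 5: row=4, L[4]='e', prepend. Next row=LF[4]=1
Reversed output: eggg$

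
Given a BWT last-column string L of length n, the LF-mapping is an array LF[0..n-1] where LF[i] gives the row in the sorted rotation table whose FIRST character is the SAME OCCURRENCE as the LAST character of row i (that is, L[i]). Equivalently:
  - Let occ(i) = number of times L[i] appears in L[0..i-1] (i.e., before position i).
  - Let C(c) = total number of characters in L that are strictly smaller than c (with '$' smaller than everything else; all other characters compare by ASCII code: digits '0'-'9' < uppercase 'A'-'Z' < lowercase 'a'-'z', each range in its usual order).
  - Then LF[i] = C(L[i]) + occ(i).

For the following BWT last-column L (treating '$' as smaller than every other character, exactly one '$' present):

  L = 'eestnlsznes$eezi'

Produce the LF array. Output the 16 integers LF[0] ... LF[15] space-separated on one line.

Char counts: '$':1, 'e':5, 'i':1, 'l':1, 'n':2, 's':3, 't':1, 'z':2
C (first-col start): C('$')=0, C('e')=1, C('i')=6, C('l')=7, C('n')=8, C('s')=10, C('t')=13, C('z')=14
L[0]='e': occ=0, LF[0]=C('e')+0=1+0=1
L[1]='e': occ=1, LF[1]=C('e')+1=1+1=2
L[2]='s': occ=0, LF[2]=C('s')+0=10+0=10
L[3]='t': occ=0, LF[3]=C('t')+0=13+0=13
L[4]='n': occ=0, LF[4]=C('n')+0=8+0=8
L[5]='l': occ=0, LF[5]=C('l')+0=7+0=7
L[6]='s': occ=1, LF[6]=C('s')+1=10+1=11
L[7]='z': occ=0, LF[7]=C('z')+0=14+0=14
L[8]='n': occ=1, LF[8]=C('n')+1=8+1=9
L[9]='e': occ=2, LF[9]=C('e')+2=1+2=3
L[10]='s': occ=2, LF[10]=C('s')+2=10+2=12
L[11]='$': occ=0, LF[11]=C('$')+0=0+0=0
L[12]='e': occ=3, LF[12]=C('e')+3=1+3=4
L[13]='e': occ=4, LF[13]=C('e')+4=1+4=5
L[14]='z': occ=1, LF[14]=C('z')+1=14+1=15
L[15]='i': occ=0, LF[15]=C('i')+0=6+0=6

Answer: 1 2 10 13 8 7 11 14 9 3 12 0 4 5 15 6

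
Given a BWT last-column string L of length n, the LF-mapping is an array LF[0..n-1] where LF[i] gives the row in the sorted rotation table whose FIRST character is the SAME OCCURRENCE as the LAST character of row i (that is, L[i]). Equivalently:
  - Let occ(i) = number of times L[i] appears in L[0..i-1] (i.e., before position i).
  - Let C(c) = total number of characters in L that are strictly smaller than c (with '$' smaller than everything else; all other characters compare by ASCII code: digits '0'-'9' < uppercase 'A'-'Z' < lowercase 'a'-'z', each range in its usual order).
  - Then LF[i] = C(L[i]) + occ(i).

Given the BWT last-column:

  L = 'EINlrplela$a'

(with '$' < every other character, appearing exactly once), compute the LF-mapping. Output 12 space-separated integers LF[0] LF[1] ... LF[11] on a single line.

Char counts: '$':1, 'E':1, 'I':1, 'N':1, 'a':2, 'e':1, 'l':3, 'p':1, 'r':1
C (first-col start): C('$')=0, C('E')=1, C('I')=2, C('N')=3, C('a')=4, C('e')=6, C('l')=7, C('p')=10, C('r')=11
L[0]='E': occ=0, LF[0]=C('E')+0=1+0=1
L[1]='I': occ=0, LF[1]=C('I')+0=2+0=2
L[2]='N': occ=0, LF[2]=C('N')+0=3+0=3
L[3]='l': occ=0, LF[3]=C('l')+0=7+0=7
L[4]='r': occ=0, LF[4]=C('r')+0=11+0=11
L[5]='p': occ=0, LF[5]=C('p')+0=10+0=10
L[6]='l': occ=1, LF[6]=C('l')+1=7+1=8
L[7]='e': occ=0, LF[7]=C('e')+0=6+0=6
L[8]='l': occ=2, LF[8]=C('l')+2=7+2=9
L[9]='a': occ=0, LF[9]=C('a')+0=4+0=4
L[10]='$': occ=0, LF[10]=C('$')+0=0+0=0
L[11]='a': occ=1, LF[11]=C('a')+1=4+1=5

Answer: 1 2 3 7 11 10 8 6 9 4 0 5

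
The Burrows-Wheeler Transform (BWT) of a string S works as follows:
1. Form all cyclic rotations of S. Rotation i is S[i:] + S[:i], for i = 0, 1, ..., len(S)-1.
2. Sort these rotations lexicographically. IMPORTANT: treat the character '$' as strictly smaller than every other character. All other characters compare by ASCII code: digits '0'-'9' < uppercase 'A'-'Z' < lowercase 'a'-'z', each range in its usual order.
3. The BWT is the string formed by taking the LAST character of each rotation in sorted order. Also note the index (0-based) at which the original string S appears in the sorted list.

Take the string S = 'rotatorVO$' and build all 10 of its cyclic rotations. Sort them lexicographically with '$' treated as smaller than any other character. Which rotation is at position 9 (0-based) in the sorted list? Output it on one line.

All 10 rotations (rotation i = S[i:]+S[:i]):
  rot[0] = rotatorVO$
  rot[1] = otatorVO$r
  rot[2] = tatorVO$ro
  rot[3] = atorVO$rot
  rot[4] = torVO$rota
  rot[5] = orVO$rotat
  rot[6] = rVO$rotato
  rot[7] = VO$rotator
  rot[8] = O$rotatorV
  rot[9] = $rotatorVO
Sorted (with $ < everything):
  sorted[0] = $rotatorVO
  sorted[1] = O$rotatorV
  sorted[2] = VO$rotator
  sorted[3] = atorVO$rot
  sorted[4] = orVO$rotat
  sorted[5] = otatorVO$r
  sorted[6] = rVO$rotato
  sorted[7] = rotatorVO$
  sorted[8] = tatorVO$ro
  sorted[9] = torVO$rota
sorted[9] = torVO$rota

Answer: torVO$rota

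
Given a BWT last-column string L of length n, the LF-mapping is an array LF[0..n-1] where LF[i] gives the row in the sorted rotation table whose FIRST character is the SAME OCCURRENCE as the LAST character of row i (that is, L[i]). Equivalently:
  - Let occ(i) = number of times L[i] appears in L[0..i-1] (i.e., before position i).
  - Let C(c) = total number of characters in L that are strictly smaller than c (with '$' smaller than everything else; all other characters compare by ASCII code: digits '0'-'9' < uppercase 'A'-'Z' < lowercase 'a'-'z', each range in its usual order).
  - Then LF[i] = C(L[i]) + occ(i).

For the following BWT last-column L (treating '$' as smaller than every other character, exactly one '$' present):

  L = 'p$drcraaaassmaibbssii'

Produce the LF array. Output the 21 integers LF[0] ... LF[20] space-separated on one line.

Char counts: '$':1, 'a':5, 'b':2, 'c':1, 'd':1, 'i':3, 'm':1, 'p':1, 'r':2, 's':4
C (first-col start): C('$')=0, C('a')=1, C('b')=6, C('c')=8, C('d')=9, C('i')=10, C('m')=13, C('p')=14, C('r')=15, C('s')=17
L[0]='p': occ=0, LF[0]=C('p')+0=14+0=14
L[1]='$': occ=0, LF[1]=C('$')+0=0+0=0
L[2]='d': occ=0, LF[2]=C('d')+0=9+0=9
L[3]='r': occ=0, LF[3]=C('r')+0=15+0=15
L[4]='c': occ=0, LF[4]=C('c')+0=8+0=8
L[5]='r': occ=1, LF[5]=C('r')+1=15+1=16
L[6]='a': occ=0, LF[6]=C('a')+0=1+0=1
L[7]='a': occ=1, LF[7]=C('a')+1=1+1=2
L[8]='a': occ=2, LF[8]=C('a')+2=1+2=3
L[9]='a': occ=3, LF[9]=C('a')+3=1+3=4
L[10]='s': occ=0, LF[10]=C('s')+0=17+0=17
L[11]='s': occ=1, LF[11]=C('s')+1=17+1=18
L[12]='m': occ=0, LF[12]=C('m')+0=13+0=13
L[13]='a': occ=4, LF[13]=C('a')+4=1+4=5
L[14]='i': occ=0, LF[14]=C('i')+0=10+0=10
L[15]='b': occ=0, LF[15]=C('b')+0=6+0=6
L[16]='b': occ=1, LF[16]=C('b')+1=6+1=7
L[17]='s': occ=2, LF[17]=C('s')+2=17+2=19
L[18]='s': occ=3, LF[18]=C('s')+3=17+3=20
L[19]='i': occ=1, LF[19]=C('i')+1=10+1=11
L[20]='i': occ=2, LF[20]=C('i')+2=10+2=12

Answer: 14 0 9 15 8 16 1 2 3 4 17 18 13 5 10 6 7 19 20 11 12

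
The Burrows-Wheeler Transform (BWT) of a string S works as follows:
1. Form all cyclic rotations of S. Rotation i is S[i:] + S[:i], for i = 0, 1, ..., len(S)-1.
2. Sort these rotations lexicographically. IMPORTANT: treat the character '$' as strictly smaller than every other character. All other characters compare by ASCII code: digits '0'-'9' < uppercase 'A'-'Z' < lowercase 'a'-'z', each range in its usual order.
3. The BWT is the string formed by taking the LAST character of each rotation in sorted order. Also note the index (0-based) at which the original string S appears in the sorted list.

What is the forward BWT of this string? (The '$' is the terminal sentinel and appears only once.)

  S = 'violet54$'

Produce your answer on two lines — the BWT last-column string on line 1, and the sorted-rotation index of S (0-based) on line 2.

Answer: 45tlvoie$
8

Derivation:
All 9 rotations (rotation i = S[i:]+S[:i]):
  rot[0] = violet54$
  rot[1] = iolet54$v
  rot[2] = olet54$vi
  rot[3] = let54$vio
  rot[4] = et54$viol
  rot[5] = t54$viole
  rot[6] = 54$violet
  rot[7] = 4$violet5
  rot[8] = $violet54
Sorted (with $ < everything):
  sorted[0] = $violet54  (last char: '4')
  sorted[1] = 4$violet5  (last char: '5')
  sorted[2] = 54$violet  (last char: 't')
  sorted[3] = et54$viol  (last char: 'l')
  sorted[4] = iolet54$v  (last char: 'v')
  sorted[5] = let54$vio  (last char: 'o')
  sorted[6] = olet54$vi  (last char: 'i')
  sorted[7] = t54$viole  (last char: 'e')
  sorted[8] = violet54$  (last char: '$')
Last column: 45tlvoie$
Original string S is at sorted index 8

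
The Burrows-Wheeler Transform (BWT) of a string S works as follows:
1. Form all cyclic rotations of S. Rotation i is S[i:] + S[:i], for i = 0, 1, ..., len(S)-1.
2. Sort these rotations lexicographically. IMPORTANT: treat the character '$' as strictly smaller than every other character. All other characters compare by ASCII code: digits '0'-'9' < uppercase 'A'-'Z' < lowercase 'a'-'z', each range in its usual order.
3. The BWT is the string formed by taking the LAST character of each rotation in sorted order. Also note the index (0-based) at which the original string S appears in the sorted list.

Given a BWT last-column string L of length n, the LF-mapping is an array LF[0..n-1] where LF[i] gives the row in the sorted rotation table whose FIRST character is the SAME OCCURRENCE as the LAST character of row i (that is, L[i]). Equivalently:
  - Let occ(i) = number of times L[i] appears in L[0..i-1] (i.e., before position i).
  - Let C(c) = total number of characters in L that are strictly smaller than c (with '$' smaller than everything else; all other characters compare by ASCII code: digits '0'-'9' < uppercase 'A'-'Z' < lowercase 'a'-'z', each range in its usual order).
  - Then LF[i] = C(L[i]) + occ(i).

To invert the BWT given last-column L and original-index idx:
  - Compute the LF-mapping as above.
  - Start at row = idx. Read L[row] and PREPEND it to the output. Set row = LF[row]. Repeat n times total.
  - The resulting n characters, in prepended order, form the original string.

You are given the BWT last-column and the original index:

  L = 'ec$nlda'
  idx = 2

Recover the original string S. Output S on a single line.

Answer: candle$

Derivation:
LF mapping: 4 2 0 6 5 3 1
Walk LF starting at row 2, prepending L[row]:
  step 1: row=2, L[2]='$', prepend. Next row=LF[2]=0
  step 2: row=0, L[0]='e', prepend. Next row=LF[0]=4
  step 3: row=4, L[4]='l', prepend. Next row=LF[4]=5
  step 4: row=5, L[5]='d', prepend. Next row=LF[5]=3
  step 5: row=3, L[3]='n', prepend. Next row=LF[3]=6
  step 6: row=6, L[6]='a', prepend. Next row=LF[6]=1
  step 7: row=1, L[1]='c', prepend. Next row=LF[1]=2
Reversed output: candle$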